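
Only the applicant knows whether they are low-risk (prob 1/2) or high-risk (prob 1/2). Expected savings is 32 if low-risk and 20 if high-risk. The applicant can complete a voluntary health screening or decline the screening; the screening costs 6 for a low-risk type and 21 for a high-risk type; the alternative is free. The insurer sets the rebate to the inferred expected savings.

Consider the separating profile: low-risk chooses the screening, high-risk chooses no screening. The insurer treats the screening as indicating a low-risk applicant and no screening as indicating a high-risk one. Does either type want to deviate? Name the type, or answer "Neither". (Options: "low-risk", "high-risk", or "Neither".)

The screening pays 32; no screening pays 20.
low-risk: assigned the screening, nets 32 − 6 = 26; deviating to no screening nets 20.
high-risk: assigned no screening, nets 20; deviating to the screening nets 32 − 21 = 11.
Both types strictly prefer their assigned action; no profitable deviation.

Neither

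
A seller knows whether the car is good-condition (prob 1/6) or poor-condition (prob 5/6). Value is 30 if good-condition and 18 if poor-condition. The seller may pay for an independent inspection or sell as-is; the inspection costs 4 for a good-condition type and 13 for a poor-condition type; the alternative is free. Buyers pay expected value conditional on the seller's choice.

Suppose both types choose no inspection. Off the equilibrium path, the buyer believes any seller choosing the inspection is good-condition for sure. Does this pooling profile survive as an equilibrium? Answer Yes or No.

No

On path, the buyer holds the prior and pays 1/6·30 + 5/6·18 = 20. Off path (the inspection), believing good-condition, it pays 30.
good-condition: no inspection nets 20; the inspection nets 30 − 4 = 26. good-condition would deviate.
poor-condition: no inspection nets 20; the inspection nets 30 − 13 = 17. poor-condition stays.
A type deviates, so pooling fails.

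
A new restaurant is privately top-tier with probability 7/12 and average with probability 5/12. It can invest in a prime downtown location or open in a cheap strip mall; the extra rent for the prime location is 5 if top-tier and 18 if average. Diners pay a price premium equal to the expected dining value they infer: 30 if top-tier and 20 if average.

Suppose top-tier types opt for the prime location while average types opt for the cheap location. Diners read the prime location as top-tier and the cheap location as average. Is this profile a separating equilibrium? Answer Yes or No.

Under these beliefs, the prime location earns price premium 30 and the cheap location earns price premium 20.
top-tier: the prime location nets 30 − 5 = 25; the cheap location nets 20. top-tier prefers the prime location.
average: the prime location nets 30 − 18 = 12; the cheap location nets 20. average prefers the cheap location.
Neither type deviates, so the separating profile is an equilibrium.

Yes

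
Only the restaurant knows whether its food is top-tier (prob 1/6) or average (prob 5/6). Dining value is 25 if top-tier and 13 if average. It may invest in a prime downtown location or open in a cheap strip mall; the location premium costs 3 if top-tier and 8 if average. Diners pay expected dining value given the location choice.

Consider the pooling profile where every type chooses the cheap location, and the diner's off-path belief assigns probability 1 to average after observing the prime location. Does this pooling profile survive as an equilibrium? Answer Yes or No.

Yes

On path, the diner holds the prior and pays 1/6·25 + 5/6·13 = 15. Off path (the prime location), believing average, it pays 13.
top-tier: the cheap location nets 15; the prime location nets 13 − 3 = 10. top-tier stays.
average: the cheap location nets 15; the prime location nets 13 − 8 = 5. average stays.
No type deviates, so pooling is sustained.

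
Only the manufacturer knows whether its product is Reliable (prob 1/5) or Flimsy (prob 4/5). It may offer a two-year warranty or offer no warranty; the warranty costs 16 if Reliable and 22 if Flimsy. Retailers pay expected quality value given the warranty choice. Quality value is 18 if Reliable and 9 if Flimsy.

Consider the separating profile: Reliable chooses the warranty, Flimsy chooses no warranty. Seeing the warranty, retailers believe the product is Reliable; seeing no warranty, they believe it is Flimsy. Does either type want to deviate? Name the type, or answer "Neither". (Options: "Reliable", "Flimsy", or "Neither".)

The warranty pays 18; no warranty pays 9.
Reliable: assigned the warranty, nets 18 − 16 = 2; deviating to no warranty nets 9.
Flimsy: assigned no warranty, nets 9; deviating to the warranty nets 18 − 22 = -4.
The Reliable type gains 7 by deviating.

Reliable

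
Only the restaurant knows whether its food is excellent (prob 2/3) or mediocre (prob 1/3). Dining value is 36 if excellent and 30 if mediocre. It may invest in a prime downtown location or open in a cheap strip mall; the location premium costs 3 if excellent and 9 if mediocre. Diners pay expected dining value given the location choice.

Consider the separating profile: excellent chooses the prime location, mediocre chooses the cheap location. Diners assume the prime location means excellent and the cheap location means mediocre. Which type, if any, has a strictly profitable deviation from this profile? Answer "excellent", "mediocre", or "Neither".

The prime location pays 36; the cheap location pays 30.
excellent: assigned the prime location, nets 36 − 3 = 33; deviating to the cheap location nets 30.
mediocre: assigned the cheap location, nets 30; deviating to the prime location nets 36 − 9 = 27.
Both types strictly prefer their assigned action; no profitable deviation.

Neither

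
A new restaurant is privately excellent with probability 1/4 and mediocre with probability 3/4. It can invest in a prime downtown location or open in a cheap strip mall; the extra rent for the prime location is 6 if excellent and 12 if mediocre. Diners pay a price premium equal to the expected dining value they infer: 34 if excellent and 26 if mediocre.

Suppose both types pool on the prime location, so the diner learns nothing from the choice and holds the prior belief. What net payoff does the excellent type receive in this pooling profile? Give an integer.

Pooled price premium = 1/4·34 + 3/4·26 = 28.
excellent pays cost 6 for the prime location, so net payoff = 28 − 6 = 22.

22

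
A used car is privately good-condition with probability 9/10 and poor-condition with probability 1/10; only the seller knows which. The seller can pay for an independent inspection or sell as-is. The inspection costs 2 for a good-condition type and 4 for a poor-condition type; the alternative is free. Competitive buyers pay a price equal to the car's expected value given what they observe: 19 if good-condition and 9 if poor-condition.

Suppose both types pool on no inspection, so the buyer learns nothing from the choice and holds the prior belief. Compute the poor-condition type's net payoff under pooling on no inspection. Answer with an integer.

18

Pooled price = 9/10·19 + 1/10·9 = 18.
poor-condition pays no cost for no inspection, so net payoff = 18.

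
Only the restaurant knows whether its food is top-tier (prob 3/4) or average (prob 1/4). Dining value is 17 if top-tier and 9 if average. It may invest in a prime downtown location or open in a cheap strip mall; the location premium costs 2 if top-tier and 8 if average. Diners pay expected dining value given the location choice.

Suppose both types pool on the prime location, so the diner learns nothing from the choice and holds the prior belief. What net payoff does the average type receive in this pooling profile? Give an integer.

7

Pooled price premium = 3/4·17 + 1/4·9 = 15.
average pays cost 8 for the prime location, so net payoff = 15 − 8 = 7.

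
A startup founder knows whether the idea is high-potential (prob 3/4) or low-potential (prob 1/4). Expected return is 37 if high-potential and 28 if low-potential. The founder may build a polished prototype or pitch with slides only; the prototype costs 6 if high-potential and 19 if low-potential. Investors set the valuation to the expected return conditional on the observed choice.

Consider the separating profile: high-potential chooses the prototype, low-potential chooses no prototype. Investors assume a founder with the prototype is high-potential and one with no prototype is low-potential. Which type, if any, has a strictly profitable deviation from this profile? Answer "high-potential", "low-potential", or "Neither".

Neither

The prototype pays 37; no prototype pays 28.
high-potential: assigned the prototype, nets 37 − 6 = 31; deviating to no prototype nets 28.
low-potential: assigned no prototype, nets 28; deviating to the prototype nets 37 − 19 = 18.
Both types strictly prefer their assigned action; no profitable deviation.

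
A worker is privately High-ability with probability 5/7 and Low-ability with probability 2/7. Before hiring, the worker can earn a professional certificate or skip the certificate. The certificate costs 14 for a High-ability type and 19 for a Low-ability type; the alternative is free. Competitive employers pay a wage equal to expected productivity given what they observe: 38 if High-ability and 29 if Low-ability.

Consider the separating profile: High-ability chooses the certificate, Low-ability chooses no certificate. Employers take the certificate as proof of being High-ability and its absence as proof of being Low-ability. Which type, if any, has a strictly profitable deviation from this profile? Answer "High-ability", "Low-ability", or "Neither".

The certificate pays 38; no certificate pays 29.
High-ability: assigned the certificate, nets 38 − 14 = 24; deviating to no certificate nets 29.
Low-ability: assigned no certificate, nets 29; deviating to the certificate nets 38 − 19 = 19.
The High-ability type gains 5 by deviating.

High-ability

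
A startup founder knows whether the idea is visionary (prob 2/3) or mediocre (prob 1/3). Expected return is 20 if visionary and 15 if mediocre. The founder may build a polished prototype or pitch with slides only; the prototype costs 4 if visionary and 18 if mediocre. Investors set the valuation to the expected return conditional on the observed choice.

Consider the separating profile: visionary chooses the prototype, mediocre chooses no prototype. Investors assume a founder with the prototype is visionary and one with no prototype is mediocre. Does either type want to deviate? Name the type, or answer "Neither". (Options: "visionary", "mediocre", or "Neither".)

Neither

The prototype pays 20; no prototype pays 15.
visionary: assigned the prototype, nets 20 − 4 = 16; deviating to no prototype nets 15.
mediocre: assigned no prototype, nets 15; deviating to the prototype nets 20 − 18 = 2.
Both types strictly prefer their assigned action; no profitable deviation.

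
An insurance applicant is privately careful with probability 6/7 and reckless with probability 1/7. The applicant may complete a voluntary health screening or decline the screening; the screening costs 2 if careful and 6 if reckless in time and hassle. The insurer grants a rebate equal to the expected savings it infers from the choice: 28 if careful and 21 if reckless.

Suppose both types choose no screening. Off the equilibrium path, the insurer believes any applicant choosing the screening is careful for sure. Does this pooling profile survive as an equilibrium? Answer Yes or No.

Yes

On path, the insurer holds the prior and pays 6/7·28 + 1/7·21 = 27. Off path (the screening), believing careful, it pays 28.
careful: no screening nets 27; the screening nets 28 − 2 = 26. careful stays.
reckless: no screening nets 27; the screening nets 28 − 6 = 22. reckless stays.
No type deviates, so pooling is sustained.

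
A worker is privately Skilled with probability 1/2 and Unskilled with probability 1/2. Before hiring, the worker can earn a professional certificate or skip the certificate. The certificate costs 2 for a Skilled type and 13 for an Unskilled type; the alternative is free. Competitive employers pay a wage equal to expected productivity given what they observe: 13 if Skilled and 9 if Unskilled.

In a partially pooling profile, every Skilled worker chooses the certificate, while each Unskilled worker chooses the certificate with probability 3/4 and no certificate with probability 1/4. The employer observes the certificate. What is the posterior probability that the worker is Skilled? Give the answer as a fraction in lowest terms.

4/7

P(the certificate) = (1/2)·1 + (1/2)·(3/4) = 7/8.
By Bayes' rule, P(Skilled | the certificate) = (1/2) / (7/8) = 4/7.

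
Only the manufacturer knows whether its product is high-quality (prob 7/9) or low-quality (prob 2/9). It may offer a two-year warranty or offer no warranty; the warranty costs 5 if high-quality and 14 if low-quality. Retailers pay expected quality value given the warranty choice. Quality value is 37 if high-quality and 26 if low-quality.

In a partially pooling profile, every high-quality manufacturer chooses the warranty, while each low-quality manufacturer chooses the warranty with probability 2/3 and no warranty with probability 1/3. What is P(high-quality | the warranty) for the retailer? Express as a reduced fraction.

P(the warranty) = (7/9)·1 + (2/9)·(2/3) = 25/27.
By Bayes' rule, P(high-quality | the warranty) = (7/9) / (25/27) = 21/25.

21/25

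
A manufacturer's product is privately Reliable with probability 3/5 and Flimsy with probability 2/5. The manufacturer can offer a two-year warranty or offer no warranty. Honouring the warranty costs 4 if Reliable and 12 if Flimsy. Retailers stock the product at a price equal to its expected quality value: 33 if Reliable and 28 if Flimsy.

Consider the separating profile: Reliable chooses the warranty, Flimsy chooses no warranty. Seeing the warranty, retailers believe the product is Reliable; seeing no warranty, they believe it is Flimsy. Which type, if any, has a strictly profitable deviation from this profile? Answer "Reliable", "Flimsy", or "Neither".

Neither

The warranty pays 33; no warranty pays 28.
Reliable: assigned the warranty, nets 33 − 4 = 29; deviating to no warranty nets 28.
Flimsy: assigned no warranty, nets 28; deviating to the warranty nets 33 − 12 = 21.
Both types strictly prefer their assigned action; no profitable deviation.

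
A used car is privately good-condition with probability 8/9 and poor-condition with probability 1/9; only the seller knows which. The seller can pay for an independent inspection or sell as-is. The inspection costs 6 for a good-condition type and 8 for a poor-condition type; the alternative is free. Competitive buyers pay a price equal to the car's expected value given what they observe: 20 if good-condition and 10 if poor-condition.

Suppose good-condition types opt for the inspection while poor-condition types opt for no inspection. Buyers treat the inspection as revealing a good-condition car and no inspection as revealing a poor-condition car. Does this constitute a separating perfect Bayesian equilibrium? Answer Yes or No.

Under these beliefs, the inspection earns price 20 and no inspection earns price 10.
good-condition: the inspection nets 20 − 6 = 14; no inspection nets 10. good-condition prefers the inspection.
poor-condition: the inspection nets 20 − 8 = 12; no inspection nets 10. poor-condition would deviate to the inspection.
poor-condition has a profitable deviation, so the profile is not an equilibrium.

No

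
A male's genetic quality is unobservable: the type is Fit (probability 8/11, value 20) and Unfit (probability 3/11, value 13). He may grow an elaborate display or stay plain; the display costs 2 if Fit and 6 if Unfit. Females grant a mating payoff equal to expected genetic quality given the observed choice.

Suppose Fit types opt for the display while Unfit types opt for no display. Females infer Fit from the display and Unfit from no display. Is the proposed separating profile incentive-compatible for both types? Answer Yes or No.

Under these beliefs, the display earns mating payoff 20 and no display earns mating payoff 13.
Fit: the display nets 20 − 2 = 18; no display nets 13. Fit prefers the display.
Unfit: the display nets 20 − 6 = 14; no display nets 13. Unfit would deviate to the display.
Unfit has a profitable deviation, so the profile is not an equilibrium.

No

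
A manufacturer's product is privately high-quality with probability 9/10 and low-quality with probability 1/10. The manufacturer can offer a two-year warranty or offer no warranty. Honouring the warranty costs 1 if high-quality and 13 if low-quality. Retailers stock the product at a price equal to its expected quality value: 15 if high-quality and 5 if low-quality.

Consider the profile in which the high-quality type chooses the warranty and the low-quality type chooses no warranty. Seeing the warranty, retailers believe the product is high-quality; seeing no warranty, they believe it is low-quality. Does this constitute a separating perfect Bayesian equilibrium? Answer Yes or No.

Yes

Under these beliefs, the warranty earns price 15 and no warranty earns price 5.
high-quality: the warranty nets 15 − 1 = 14; no warranty nets 5. high-quality prefers the warranty.
low-quality: the warranty nets 15 − 13 = 2; no warranty nets 5. low-quality prefers no warranty.
Neither type deviates, so the separating profile is an equilibrium.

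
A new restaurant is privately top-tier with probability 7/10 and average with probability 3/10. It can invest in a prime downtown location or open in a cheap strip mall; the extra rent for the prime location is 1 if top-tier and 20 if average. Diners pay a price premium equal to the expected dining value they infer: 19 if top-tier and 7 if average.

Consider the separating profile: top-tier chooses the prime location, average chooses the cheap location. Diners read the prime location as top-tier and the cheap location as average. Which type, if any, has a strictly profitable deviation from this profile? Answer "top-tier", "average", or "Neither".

Neither

The prime location pays 19; the cheap location pays 7.
top-tier: assigned the prime location, nets 19 − 1 = 18; deviating to the cheap location nets 7.
average: assigned the cheap location, nets 7; deviating to the prime location nets 19 − 20 = -1.
Both types strictly prefer their assigned action; no profitable deviation.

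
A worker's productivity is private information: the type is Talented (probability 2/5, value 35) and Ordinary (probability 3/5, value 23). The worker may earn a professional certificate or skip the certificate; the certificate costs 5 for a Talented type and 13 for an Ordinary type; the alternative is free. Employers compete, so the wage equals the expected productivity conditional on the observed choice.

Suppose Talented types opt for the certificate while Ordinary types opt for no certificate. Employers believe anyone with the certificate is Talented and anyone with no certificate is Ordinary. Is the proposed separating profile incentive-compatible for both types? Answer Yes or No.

Yes

Under these beliefs, the certificate earns wage 35 and no certificate earns wage 23.
Talented: the certificate nets 35 − 5 = 30; no certificate nets 23. Talented prefers the certificate.
Ordinary: the certificate nets 35 − 13 = 22; no certificate nets 23. Ordinary prefers no certificate.
Neither type deviates, so the separating profile is an equilibrium.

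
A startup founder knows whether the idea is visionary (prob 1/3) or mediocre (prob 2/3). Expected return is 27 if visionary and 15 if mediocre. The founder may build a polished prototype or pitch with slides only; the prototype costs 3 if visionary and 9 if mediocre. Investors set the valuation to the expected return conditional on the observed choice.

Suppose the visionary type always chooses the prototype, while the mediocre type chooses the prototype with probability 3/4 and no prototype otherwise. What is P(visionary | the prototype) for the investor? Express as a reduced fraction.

P(the prototype) = (1/3)·1 + (2/3)·(3/4) = 5/6.
By Bayes' rule, P(visionary | the prototype) = (1/3) / (5/6) = 2/5.

2/5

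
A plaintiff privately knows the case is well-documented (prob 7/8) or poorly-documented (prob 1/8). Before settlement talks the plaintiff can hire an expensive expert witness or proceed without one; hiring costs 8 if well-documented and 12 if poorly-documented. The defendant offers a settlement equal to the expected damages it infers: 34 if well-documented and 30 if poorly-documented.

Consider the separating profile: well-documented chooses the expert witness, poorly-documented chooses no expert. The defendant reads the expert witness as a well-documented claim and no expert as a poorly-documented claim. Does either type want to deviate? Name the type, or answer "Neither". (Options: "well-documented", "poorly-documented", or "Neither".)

The expert witness pays 34; no expert pays 30.
well-documented: assigned the expert witness, nets 34 − 8 = 26; deviating to no expert nets 30.
poorly-documented: assigned no expert, nets 30; deviating to the expert witness nets 34 − 12 = 22.
The well-documented type gains 4 by deviating.

well-documented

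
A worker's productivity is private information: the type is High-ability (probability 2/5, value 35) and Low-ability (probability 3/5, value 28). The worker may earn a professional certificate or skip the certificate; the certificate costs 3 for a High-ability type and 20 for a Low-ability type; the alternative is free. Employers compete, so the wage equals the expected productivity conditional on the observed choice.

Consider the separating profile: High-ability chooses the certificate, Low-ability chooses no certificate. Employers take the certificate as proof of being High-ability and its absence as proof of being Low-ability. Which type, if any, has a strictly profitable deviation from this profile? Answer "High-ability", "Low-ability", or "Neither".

Neither

The certificate pays 35; no certificate pays 28.
High-ability: assigned the certificate, nets 35 − 3 = 32; deviating to no certificate nets 28.
Low-ability: assigned no certificate, nets 28; deviating to the certificate nets 35 − 20 = 15.
Both types strictly prefer their assigned action; no profitable deviation.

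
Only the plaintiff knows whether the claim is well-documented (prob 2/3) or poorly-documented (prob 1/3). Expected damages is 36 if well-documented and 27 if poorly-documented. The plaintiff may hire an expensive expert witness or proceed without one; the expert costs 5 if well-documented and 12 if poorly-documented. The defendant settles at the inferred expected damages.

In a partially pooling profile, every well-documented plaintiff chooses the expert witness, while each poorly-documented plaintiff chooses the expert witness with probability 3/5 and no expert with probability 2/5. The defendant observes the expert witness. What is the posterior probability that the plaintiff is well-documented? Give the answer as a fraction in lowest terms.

10/13

P(the expert witness) = (2/3)·1 + (1/3)·(3/5) = 13/15.
By Bayes' rule, P(well-documented | the expert witness) = (2/3) / (13/15) = 10/13.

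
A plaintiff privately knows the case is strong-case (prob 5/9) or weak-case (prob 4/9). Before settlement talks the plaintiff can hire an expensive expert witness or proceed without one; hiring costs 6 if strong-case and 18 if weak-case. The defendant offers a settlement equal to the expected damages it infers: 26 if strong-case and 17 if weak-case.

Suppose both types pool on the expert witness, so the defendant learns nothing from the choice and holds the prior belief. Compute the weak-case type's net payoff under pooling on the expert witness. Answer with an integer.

Pooled settlement = 5/9·26 + 4/9·17 = 22.
weak-case pays cost 18 for the expert witness, so net payoff = 22 − 18 = 4.

4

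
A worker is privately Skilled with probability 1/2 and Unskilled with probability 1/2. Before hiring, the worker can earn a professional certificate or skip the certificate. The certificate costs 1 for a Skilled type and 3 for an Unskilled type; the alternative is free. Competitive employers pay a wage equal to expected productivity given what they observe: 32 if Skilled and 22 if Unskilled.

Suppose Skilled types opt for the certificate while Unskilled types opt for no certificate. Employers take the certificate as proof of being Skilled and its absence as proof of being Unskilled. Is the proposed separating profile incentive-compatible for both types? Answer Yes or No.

Under these beliefs, the certificate earns wage 32 and no certificate earns wage 22.
Skilled: the certificate nets 32 − 1 = 31; no certificate nets 22. Skilled prefers the certificate.
Unskilled: the certificate nets 32 − 3 = 29; no certificate nets 22. Unskilled would deviate to the certificate.
Unskilled has a profitable deviation, so the profile is not an equilibrium.

No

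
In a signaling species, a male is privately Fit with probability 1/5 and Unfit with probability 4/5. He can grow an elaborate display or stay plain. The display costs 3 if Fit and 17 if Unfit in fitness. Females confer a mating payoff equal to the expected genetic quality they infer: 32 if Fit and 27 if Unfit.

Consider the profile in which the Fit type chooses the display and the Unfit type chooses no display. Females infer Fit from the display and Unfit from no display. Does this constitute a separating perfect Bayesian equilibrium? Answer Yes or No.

Under these beliefs, the display earns mating payoff 32 and no display earns mating payoff 27.
Fit: the display nets 32 − 3 = 29; no display nets 27. Fit prefers the display.
Unfit: the display nets 32 − 17 = 15; no display nets 27. Unfit prefers no display.
Neither type deviates, so the separating profile is an equilibrium.

Yes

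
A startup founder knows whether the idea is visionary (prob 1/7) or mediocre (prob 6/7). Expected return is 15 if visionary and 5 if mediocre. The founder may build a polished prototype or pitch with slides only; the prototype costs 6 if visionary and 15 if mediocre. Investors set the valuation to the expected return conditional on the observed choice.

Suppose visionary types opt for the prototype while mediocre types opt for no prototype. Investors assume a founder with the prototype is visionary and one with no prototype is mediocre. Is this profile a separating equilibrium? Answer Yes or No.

Yes

Under these beliefs, the prototype earns valuation 15 and no prototype earns valuation 5.
visionary: the prototype nets 15 − 6 = 9; no prototype nets 5. visionary prefers the prototype.
mediocre: the prototype nets 15 − 15 = 0; no prototype nets 5. mediocre prefers no prototype.
Neither type deviates, so the separating profile is an equilibrium.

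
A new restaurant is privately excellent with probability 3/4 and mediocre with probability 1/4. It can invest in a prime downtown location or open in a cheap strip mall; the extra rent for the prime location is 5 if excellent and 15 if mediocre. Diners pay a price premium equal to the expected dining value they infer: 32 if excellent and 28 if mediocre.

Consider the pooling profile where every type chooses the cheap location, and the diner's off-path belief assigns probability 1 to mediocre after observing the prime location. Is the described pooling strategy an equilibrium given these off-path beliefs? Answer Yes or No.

Yes

On path, the diner holds the prior and pays 3/4·32 + 1/4·28 = 31. Off path (the prime location), believing mediocre, it pays 28.
excellent: the cheap location nets 31; the prime location nets 28 − 5 = 23. excellent stays.
mediocre: the cheap location nets 31; the prime location nets 28 − 15 = 13. mediocre stays.
No type deviates, so pooling is sustained.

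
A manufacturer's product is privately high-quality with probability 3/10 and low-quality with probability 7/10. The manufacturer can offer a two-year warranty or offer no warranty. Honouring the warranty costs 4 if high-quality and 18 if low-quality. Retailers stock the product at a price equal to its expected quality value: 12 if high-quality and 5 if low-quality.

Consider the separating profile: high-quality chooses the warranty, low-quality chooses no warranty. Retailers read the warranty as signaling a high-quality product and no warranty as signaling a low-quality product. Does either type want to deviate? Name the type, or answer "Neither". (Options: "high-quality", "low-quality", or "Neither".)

Neither

The warranty pays 12; no warranty pays 5.
high-quality: assigned the warranty, nets 12 − 4 = 8; deviating to no warranty nets 5.
low-quality: assigned no warranty, nets 5; deviating to the warranty nets 12 − 18 = -6.
Both types strictly prefer their assigned action; no profitable deviation.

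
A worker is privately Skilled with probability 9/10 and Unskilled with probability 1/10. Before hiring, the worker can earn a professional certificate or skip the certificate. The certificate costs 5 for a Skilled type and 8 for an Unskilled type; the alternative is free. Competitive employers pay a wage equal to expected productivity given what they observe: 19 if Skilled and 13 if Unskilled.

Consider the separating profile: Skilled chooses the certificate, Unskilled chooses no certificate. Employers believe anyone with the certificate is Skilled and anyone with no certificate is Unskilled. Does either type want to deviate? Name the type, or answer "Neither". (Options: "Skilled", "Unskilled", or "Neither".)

Neither

The certificate pays 19; no certificate pays 13.
Skilled: assigned the certificate, nets 19 − 5 = 14; deviating to no certificate nets 13.
Unskilled: assigned no certificate, nets 13; deviating to the certificate nets 19 − 8 = 11.
Both types strictly prefer their assigned action; no profitable deviation.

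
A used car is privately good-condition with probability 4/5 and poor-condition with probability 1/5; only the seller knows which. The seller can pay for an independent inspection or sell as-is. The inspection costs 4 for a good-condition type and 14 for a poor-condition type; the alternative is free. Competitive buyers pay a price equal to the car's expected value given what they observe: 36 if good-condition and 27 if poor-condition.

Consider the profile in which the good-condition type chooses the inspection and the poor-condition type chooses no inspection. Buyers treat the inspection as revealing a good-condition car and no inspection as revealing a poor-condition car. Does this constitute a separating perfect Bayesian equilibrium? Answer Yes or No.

Under these beliefs, the inspection earns price 36 and no inspection earns price 27.
good-condition: the inspection nets 36 − 4 = 32; no inspection nets 27. good-condition prefers the inspection.
poor-condition: the inspection nets 36 − 14 = 22; no inspection nets 27. poor-condition prefers no inspection.
Neither type deviates, so the separating profile is an equilibrium.

Yes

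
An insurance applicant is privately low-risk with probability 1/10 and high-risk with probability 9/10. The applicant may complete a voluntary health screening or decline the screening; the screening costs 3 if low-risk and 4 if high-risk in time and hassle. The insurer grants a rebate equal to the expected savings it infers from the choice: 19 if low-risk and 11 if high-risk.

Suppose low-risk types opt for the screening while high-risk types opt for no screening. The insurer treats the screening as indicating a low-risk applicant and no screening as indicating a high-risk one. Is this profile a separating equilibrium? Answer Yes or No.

No

Under these beliefs, the screening earns rebate 19 and no screening earns rebate 11.
low-risk: the screening nets 19 − 3 = 16; no screening nets 11. low-risk prefers the screening.
high-risk: the screening nets 19 − 4 = 15; no screening nets 11. high-risk would deviate to the screening.
high-risk has a profitable deviation, so the profile is not an equilibrium.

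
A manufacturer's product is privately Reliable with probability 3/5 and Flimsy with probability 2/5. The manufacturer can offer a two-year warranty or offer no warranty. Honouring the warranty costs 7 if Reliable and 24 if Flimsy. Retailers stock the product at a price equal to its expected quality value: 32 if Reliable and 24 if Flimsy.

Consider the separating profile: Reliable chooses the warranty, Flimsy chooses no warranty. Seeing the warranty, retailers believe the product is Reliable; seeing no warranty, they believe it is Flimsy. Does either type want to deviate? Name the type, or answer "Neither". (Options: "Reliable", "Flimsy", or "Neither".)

The warranty pays 32; no warranty pays 24.
Reliable: assigned the warranty, nets 32 − 7 = 25; deviating to no warranty nets 24.
Flimsy: assigned no warranty, nets 24; deviating to the warranty nets 32 − 24 = 8.
Both types strictly prefer their assigned action; no profitable deviation.

Neither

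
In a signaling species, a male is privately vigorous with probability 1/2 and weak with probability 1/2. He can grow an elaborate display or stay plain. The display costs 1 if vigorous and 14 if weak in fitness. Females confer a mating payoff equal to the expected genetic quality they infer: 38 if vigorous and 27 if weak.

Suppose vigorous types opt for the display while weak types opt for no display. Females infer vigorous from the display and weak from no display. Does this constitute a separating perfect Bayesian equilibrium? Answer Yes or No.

Under these beliefs, the display earns mating payoff 38 and no display earns mating payoff 27.
vigorous: the display nets 38 − 1 = 37; no display nets 27. vigorous prefers the display.
weak: the display nets 38 − 14 = 24; no display nets 27. weak prefers no display.
Neither type deviates, so the separating profile is an equilibrium.

Yes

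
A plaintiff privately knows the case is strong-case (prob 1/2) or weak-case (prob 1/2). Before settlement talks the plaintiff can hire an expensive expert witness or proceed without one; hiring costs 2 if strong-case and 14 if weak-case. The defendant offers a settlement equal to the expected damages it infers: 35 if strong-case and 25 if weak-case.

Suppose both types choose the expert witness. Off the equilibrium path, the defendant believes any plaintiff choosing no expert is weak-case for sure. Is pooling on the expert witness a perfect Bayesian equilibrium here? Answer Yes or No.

No

On path, the defendant holds the prior and pays 1/2·35 + 1/2·25 = 30. Off path (no expert), believing weak-case, it pays 25.
strong-case: the expert witness nets 30 − 2 = 28; no expert nets 25. strong-case stays.
weak-case: the expert witness nets 30 − 14 = 16; no expert nets 25. weak-case would deviate.
A type deviates, so pooling fails.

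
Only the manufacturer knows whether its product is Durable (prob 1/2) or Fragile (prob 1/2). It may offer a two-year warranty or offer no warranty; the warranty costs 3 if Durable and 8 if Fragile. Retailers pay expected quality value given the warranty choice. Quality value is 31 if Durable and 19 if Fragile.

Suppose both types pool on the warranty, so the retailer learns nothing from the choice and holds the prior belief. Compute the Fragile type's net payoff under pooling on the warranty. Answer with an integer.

17

Pooled price = 1/2·31 + 1/2·19 = 25.
Fragile pays cost 8 for the warranty, so net payoff = 25 − 8 = 17.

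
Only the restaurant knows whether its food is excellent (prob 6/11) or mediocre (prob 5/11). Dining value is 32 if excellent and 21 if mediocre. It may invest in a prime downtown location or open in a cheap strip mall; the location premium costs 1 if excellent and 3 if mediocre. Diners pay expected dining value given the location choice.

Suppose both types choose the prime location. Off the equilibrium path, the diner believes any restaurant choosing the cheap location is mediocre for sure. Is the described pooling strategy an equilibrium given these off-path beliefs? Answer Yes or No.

Yes

On path, the diner holds the prior and pays 6/11·32 + 5/11·21 = 27. Off path (the cheap location), believing mediocre, it pays 21.
excellent: the prime location nets 27 − 1 = 26; the cheap location nets 21. excellent stays.
mediocre: the prime location nets 27 − 3 = 24; the cheap location nets 21. mediocre stays.
No type deviates, so pooling is sustained.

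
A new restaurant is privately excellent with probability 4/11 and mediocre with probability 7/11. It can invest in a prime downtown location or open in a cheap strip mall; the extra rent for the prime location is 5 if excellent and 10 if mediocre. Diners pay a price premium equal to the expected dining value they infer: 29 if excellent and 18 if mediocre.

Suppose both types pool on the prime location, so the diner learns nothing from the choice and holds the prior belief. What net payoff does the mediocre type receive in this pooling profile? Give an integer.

Pooled price premium = 4/11·29 + 7/11·18 = 22.
mediocre pays cost 10 for the prime location, so net payoff = 22 − 10 = 12.

12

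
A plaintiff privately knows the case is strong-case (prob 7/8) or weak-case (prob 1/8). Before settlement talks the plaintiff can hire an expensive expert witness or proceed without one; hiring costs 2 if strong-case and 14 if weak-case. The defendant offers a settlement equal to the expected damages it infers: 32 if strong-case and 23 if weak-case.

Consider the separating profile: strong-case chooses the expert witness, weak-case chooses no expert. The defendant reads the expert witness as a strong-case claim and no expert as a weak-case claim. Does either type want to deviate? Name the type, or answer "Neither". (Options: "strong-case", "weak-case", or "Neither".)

The expert witness pays 32; no expert pays 23.
strong-case: assigned the expert witness, nets 32 − 2 = 30; deviating to no expert nets 23.
weak-case: assigned no expert, nets 23; deviating to the expert witness nets 32 − 14 = 18.
Both types strictly prefer their assigned action; no profitable deviation.

Neither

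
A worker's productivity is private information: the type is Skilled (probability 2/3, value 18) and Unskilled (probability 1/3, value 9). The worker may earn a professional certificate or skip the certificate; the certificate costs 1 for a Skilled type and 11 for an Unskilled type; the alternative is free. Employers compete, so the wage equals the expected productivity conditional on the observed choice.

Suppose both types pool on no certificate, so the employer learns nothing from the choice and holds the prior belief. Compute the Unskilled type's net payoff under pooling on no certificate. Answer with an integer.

Pooled wage = 2/3·18 + 1/3·9 = 15.
Unskilled pays no cost for no certificate, so net payoff = 15.

15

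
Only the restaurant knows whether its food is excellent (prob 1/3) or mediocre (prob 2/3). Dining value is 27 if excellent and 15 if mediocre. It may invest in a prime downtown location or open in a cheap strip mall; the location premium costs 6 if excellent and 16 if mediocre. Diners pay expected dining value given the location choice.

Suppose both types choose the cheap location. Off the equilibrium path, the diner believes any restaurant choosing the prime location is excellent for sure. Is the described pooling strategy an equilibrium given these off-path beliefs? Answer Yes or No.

On path, the diner holds the prior and pays 1/3·27 + 2/3·15 = 19. Off path (the prime location), believing excellent, it pays 27.
excellent: the cheap location nets 19; the prime location nets 27 − 6 = 21. excellent would deviate.
mediocre: the cheap location nets 19; the prime location nets 27 − 16 = 11. mediocre stays.
A type deviates, so pooling fails.

No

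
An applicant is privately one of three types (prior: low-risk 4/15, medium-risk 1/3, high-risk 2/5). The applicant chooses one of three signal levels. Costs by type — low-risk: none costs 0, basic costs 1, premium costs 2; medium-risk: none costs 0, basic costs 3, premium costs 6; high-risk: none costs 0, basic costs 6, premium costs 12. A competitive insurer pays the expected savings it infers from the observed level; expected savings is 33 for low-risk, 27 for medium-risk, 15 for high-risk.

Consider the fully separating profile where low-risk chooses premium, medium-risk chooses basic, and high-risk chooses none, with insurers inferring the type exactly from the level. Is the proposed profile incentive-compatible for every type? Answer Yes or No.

No

Separating rebates: premium → 33, basic → 27, none → 15.
low-risk (assigned premium): none: 15 − 0 = 15; basic: 27 − 1 = 26; premium: 33 − 2 = 31. low-risk stays.
medium-risk (assigned basic): none: 15 − 0 = 15; basic: 27 − 3 = 24; premium: 33 − 6 = 27. medium-risk prefers premium.
high-risk (assigned none): none: 15 − 0 = 15; basic: 27 − 6 = 21; premium: 33 − 12 = 21. high-risk prefers basic.
At least one type deviates; the separating profile fails.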